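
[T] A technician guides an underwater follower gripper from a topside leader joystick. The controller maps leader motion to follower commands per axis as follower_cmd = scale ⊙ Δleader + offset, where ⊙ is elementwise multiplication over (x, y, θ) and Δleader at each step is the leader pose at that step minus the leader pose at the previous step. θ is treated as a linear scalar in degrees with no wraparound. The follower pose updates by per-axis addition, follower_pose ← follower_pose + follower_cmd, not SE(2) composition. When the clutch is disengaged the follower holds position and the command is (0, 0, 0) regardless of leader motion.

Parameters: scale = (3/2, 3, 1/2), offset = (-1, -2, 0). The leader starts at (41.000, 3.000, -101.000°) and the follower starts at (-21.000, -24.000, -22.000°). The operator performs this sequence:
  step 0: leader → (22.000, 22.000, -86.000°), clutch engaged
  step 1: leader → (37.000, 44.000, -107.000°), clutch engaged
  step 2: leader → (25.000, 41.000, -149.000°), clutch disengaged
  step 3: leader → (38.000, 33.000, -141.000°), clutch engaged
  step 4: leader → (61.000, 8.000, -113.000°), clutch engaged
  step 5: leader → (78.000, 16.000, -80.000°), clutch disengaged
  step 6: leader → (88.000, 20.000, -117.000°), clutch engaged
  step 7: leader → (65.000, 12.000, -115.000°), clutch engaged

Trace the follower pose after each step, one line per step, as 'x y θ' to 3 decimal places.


step 0: Δleader=(-19.000, 19.000, 15.000°), engaged; cmd=(-29.500, 55.000, 7.500°) → follower=(-50.500, 31.000, -14.500°)
step 1: Δleader=(15.000, 22.000, -21.000°), engaged; cmd=(21.500, 64.000, -10.500°) → follower=(-29.000, 95.000, -25.000°)
step 2: Δleader=(-12.000, -3.000, -42.000°), disengaged; cmd=(0,0,0) → follower holds at (-29.000, 95.000, -25.000°)
step 3: Δleader=(13.000, -8.000, 8.000°), engaged; cmd=(18.500, -26.000, 4.000°) → follower=(-10.500, 69.000, -21.000°)
step 4: Δleader=(23.000, -25.000, 28.000°), engaged; cmd=(33.500, -77.000, 14.000°) → follower=(23.000, -8.000, -7.000°)
step 5: Δleader=(17.000, 8.000, 33.000°), disengaged; cmd=(0,0,0) → follower holds at (23.000, -8.000, -7.000°)
step 6: Δleader=(10.000, 4.000, -37.000°), engaged; cmd=(14.000, 10.000, -18.500°) → follower=(37.000, 2.000, -25.500°)
step 7: Δleader=(-23.000, -8.000, 2.000°), engaged; cmd=(-35.500, -26.000, 1.000°) → follower=(1.500, -24.000, -24.500°)

-50.500 31.000 -14.500
-29.000 95.000 -25.000
-29.000 95.000 -25.000
-10.500 69.000 -21.000
23.000 -8.000 -7.000
23.000 -8.000 -7.000
37.000 2.000 -25.500
1.500 -24.000 -24.500


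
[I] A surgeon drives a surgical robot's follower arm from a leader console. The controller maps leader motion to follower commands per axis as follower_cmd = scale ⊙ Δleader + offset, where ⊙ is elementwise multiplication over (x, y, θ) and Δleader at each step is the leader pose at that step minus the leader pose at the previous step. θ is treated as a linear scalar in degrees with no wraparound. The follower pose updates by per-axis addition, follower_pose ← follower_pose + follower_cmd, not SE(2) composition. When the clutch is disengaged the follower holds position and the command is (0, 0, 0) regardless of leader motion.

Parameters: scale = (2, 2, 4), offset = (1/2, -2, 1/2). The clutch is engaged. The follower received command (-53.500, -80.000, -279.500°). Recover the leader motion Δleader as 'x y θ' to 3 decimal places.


-27.000 -39.000 -70.000

axis x: (-53.500 − 1/2) / (2) = -27.000
axis y: (-80.000 − -2) / (2) = -39.000
axis θ: (-279.500 − 1/2) / (4) = -70.000


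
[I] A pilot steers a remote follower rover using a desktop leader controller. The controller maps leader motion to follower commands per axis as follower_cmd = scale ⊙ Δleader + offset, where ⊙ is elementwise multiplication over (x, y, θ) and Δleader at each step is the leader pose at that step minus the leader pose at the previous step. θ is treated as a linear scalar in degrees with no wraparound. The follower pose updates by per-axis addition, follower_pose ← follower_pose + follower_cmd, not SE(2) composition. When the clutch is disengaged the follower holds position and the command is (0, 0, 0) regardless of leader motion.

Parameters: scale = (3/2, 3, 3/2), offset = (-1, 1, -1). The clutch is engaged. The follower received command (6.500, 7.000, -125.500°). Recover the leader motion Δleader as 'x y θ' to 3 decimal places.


5.000 2.000 -83.000

axis x: (6.500 − -1) / (3/2) = 5.000
axis y: (7.000 − 1) / (3) = 2.000
axis θ: (-125.500 − -1) / (3/2) = -83.000


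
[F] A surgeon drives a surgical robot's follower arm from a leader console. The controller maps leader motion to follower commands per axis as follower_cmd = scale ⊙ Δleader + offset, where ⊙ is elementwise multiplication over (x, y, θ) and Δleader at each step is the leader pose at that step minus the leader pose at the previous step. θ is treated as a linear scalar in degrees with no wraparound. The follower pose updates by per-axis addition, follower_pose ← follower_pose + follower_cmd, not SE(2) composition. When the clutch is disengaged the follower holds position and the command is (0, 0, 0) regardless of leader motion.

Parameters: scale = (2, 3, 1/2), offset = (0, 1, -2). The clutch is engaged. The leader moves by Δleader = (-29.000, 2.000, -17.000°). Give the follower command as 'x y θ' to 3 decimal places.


-58.000 7.000 -10.500

axis x: 2·-29.000 + 0 = -58.000
axis y: 3·2.000 + 1 = 7.000
axis θ: 1/2·-17.000 + -2 = -10.500


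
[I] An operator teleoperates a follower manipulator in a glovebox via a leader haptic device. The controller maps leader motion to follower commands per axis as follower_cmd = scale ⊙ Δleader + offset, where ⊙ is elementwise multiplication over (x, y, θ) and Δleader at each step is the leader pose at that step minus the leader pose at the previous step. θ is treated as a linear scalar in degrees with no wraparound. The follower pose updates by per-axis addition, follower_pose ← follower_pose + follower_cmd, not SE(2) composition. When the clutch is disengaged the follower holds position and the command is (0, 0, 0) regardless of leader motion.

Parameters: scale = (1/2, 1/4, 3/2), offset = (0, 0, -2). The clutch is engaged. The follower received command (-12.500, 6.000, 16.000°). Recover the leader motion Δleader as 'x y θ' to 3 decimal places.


-25.000 24.000 12.000

axis x: (-12.500 − 0) / (1/2) = -25.000
axis y: (6.000 − 0) / (1/4) = 24.000
axis θ: (16.000 − -2) / (3/2) = 12.000


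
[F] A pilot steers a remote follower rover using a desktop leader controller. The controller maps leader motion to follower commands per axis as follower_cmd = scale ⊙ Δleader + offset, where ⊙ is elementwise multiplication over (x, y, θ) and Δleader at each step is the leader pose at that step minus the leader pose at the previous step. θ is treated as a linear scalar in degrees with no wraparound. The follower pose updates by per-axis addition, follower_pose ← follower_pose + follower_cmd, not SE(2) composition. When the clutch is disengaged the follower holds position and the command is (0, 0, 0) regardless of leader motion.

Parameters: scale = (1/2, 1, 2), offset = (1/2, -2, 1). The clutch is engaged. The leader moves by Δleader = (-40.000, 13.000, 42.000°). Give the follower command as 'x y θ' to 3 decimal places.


-19.500 11.000 85.000

axis x: 1/2·-40.000 + 1/2 = -19.500
axis y: 1·13.000 + -2 = 11.000
axis θ: 2·42.000 + 1 = 85.000


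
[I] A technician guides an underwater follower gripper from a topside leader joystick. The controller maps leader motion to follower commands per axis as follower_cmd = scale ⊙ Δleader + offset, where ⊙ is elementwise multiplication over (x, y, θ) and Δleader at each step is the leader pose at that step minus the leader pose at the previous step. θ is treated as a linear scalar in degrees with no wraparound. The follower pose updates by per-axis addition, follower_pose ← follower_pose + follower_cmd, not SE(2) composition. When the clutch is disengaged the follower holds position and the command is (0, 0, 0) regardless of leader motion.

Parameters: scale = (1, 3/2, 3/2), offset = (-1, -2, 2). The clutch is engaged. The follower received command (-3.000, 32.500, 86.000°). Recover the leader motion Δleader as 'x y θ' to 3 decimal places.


-2.000 23.000 56.000

axis x: (-3.000 − -1) / (1) = -2.000
axis y: (32.500 − -2) / (3/2) = 23.000
axis θ: (86.000 − 2) / (3/2) = 56.000


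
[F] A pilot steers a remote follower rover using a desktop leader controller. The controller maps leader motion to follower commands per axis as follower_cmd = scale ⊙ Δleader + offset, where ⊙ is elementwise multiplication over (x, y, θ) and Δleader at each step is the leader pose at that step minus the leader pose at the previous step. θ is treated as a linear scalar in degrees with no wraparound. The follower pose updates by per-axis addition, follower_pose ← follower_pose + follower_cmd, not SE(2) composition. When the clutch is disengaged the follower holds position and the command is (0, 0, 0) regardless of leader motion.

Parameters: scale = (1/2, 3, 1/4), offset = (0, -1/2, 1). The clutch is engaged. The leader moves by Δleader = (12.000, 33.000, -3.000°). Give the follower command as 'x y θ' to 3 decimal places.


6.000 98.500 0.250

axis x: 1/2·12.000 + 0 = 6.000
axis y: 3·33.000 + -1/2 = 98.500
axis θ: 1/4·-3.000 + 1 = 0.250


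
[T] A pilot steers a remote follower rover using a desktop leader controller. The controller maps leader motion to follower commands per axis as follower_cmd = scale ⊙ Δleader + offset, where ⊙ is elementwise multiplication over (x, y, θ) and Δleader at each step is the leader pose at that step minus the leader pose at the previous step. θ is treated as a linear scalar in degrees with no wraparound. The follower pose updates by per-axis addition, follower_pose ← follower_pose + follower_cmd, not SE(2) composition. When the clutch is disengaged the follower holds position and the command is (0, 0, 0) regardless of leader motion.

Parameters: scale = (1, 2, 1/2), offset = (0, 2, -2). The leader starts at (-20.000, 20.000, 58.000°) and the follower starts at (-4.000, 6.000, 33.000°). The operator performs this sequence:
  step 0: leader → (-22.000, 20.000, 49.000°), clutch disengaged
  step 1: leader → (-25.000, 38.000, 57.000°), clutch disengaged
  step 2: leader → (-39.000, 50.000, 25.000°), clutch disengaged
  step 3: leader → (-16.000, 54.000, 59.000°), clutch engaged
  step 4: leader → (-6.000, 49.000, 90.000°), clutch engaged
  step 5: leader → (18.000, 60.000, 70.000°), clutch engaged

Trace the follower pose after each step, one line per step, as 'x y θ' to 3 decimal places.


-4.000 6.000 33.000
-4.000 6.000 33.000
-4.000 6.000 33.000
19.000 16.000 48.000
29.000 8.000 61.500
53.000 32.000 49.500

step 0: Δleader=(-2.000, 0.000, -9.000°), disengaged; cmd=(0,0,0) → follower holds at (-4.000, 6.000, 33.000°)
step 1: Δleader=(-3.000, 18.000, 8.000°), disengaged; cmd=(0,0,0) → follower holds at (-4.000, 6.000, 33.000°)
step 2: Δleader=(-14.000, 12.000, -32.000°), disengaged; cmd=(0,0,0) → follower holds at (-4.000, 6.000, 33.000°)
step 3: Δleader=(23.000, 4.000, 34.000°), engaged; cmd=(23.000, 10.000, 15.000°) → follower=(19.000, 16.000, 48.000°)
step 4: Δleader=(10.000, -5.000, 31.000°), engaged; cmd=(10.000, -8.000, 13.500°) → follower=(29.000, 8.000, 61.500°)
step 5: Δleader=(24.000, 11.000, -20.000°), engaged; cmd=(24.000, 24.000, -12.000°) → follower=(53.000, 32.000, 49.500°)


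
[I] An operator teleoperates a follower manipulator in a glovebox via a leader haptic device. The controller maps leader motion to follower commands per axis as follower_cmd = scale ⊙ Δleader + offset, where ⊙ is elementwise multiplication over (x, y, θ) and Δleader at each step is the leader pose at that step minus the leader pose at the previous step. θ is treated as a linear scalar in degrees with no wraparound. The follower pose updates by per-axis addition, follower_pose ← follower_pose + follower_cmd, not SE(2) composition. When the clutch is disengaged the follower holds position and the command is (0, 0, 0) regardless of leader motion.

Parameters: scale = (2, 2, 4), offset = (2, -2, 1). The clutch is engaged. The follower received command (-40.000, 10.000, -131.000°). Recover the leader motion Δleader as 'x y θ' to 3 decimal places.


axis x: (-40.000 − 2) / (2) = -21.000
axis y: (10.000 − -2) / (2) = 6.000
axis θ: (-131.000 − 1) / (4) = -33.000

-21.000 6.000 -33.000


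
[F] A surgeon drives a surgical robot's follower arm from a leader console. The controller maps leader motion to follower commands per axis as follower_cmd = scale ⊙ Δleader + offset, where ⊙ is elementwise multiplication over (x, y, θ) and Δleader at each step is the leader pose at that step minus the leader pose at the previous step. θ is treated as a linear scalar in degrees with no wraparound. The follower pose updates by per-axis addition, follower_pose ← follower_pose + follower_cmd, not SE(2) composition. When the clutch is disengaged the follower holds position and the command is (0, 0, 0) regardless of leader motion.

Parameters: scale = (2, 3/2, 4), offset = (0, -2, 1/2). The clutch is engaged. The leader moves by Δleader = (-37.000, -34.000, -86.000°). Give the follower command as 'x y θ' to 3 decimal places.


-74.000 -53.000 -343.500

axis x: 2·-37.000 + 0 = -74.000
axis y: 3/2·-34.000 + -2 = -53.000
axis θ: 4·-86.000 + 1/2 = -343.500


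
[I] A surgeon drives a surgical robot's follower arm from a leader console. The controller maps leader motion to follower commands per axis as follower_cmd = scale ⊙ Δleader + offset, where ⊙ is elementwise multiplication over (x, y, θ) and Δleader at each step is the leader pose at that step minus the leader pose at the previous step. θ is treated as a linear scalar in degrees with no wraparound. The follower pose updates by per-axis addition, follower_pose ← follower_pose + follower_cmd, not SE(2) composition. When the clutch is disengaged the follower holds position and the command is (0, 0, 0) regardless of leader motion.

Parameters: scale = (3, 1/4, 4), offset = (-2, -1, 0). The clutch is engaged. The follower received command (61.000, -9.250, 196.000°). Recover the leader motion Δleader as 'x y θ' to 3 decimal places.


axis x: (61.000 − -2) / (3) = 21.000
axis y: (-9.250 − -1) / (1/4) = -33.000
axis θ: (196.000 − 0) / (4) = 49.000

21.000 -33.000 49.000


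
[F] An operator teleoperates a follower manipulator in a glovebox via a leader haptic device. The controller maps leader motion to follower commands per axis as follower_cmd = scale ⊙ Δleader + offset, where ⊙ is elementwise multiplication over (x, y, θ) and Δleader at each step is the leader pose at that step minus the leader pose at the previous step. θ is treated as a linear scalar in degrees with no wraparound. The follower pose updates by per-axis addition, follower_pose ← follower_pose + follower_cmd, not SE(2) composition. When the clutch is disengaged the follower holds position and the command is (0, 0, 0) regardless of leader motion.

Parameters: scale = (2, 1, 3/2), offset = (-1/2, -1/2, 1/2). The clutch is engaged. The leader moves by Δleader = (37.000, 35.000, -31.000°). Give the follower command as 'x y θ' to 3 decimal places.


axis x: 2·37.000 + -1/2 = 73.500
axis y: 1·35.000 + -1/2 = 34.500
axis θ: 3/2·-31.000 + 1/2 = -46.000

73.500 34.500 -46.000


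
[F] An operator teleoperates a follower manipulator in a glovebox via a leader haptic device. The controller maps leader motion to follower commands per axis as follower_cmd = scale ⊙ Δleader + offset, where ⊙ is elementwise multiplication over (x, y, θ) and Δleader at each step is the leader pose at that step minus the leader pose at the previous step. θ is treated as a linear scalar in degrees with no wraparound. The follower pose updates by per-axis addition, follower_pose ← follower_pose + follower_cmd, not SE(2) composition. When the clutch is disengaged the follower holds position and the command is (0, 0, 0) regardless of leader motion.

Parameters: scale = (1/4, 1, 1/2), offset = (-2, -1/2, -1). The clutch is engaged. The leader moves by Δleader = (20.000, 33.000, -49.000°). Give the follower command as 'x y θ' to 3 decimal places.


3.000 32.500 -25.500

axis x: 1/4·20.000 + -2 = 3.000
axis y: 1·33.000 + -1/2 = 32.500
axis θ: 1/2·-49.000 + -1 = -25.500


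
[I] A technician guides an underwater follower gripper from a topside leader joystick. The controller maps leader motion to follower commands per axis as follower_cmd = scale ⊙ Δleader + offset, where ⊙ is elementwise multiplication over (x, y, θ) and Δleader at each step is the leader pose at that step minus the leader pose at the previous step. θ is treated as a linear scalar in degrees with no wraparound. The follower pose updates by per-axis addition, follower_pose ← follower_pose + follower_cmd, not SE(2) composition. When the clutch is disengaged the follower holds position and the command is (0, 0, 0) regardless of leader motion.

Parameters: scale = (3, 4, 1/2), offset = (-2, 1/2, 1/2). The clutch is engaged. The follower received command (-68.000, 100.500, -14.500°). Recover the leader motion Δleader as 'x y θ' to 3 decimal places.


axis x: (-68.000 − -2) / (3) = -22.000
axis y: (100.500 − 1/2) / (4) = 25.000
axis θ: (-14.500 − 1/2) / (1/2) = -30.000

-22.000 25.000 -30.000


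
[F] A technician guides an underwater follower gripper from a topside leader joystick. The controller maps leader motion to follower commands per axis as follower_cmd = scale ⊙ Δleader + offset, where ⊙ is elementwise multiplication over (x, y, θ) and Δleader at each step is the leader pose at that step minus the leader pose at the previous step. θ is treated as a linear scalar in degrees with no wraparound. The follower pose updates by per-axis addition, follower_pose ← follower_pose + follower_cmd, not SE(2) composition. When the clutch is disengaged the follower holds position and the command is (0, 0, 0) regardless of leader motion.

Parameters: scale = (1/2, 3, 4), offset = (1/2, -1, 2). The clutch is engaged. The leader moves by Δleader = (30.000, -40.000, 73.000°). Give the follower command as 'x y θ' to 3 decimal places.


15.500 -121.000 294.000

axis x: 1/2·30.000 + 1/2 = 15.500
axis y: 3·-40.000 + -1 = -121.000
axis θ: 4·73.000 + 2 = 294.000


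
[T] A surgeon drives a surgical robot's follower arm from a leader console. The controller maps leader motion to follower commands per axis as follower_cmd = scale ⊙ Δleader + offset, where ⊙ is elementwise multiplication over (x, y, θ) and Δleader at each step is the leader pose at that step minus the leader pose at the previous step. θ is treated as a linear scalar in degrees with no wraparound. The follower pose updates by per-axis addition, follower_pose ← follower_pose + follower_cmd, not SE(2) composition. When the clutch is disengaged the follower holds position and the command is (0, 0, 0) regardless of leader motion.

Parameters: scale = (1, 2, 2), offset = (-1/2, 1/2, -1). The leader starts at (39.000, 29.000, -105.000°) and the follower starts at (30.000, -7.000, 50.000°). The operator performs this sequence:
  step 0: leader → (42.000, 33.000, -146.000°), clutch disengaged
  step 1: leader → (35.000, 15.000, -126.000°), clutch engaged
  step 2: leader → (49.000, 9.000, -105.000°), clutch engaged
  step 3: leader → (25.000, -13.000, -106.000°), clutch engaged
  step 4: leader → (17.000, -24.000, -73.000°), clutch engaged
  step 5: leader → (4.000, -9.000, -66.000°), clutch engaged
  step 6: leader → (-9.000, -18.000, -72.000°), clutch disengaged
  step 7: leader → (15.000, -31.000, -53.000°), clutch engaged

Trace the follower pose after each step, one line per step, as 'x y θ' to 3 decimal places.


30.000 -7.000 50.000
22.500 -42.500 89.000
36.000 -54.000 130.000
11.500 -97.500 127.000
3.000 -119.000 192.000
-10.500 -88.500 205.000
-10.500 -88.500 205.000
13.000 -114.000 242.000

step 0: Δleader=(3.000, 4.000, -41.000°), disengaged; cmd=(0,0,0) → follower holds at (30.000, -7.000, 50.000°)
step 1: Δleader=(-7.000, -18.000, 20.000°), engaged; cmd=(-7.500, -35.500, 39.000°) → follower=(22.500, -42.500, 89.000°)
step 2: Δleader=(14.000, -6.000, 21.000°), engaged; cmd=(13.500, -11.500, 41.000°) → follower=(36.000, -54.000, 130.000°)
step 3: Δleader=(-24.000, -22.000, -1.000°), engaged; cmd=(-24.500, -43.500, -3.000°) → follower=(11.500, -97.500, 127.000°)
step 4: Δleader=(-8.000, -11.000, 33.000°), engaged; cmd=(-8.500, -21.500, 65.000°) → follower=(3.000, -119.000, 192.000°)
step 5: Δleader=(-13.000, 15.000, 7.000°), engaged; cmd=(-13.500, 30.500, 13.000°) → follower=(-10.500, -88.500, 205.000°)
step 6: Δleader=(-13.000, -9.000, -6.000°), disengaged; cmd=(0,0,0) → follower holds at (-10.500, -88.500, 205.000°)
step 7: Δleader=(24.000, -13.000, 19.000°), engaged; cmd=(23.500, -25.500, 37.000°) → follower=(13.000, -114.000, 242.000°)


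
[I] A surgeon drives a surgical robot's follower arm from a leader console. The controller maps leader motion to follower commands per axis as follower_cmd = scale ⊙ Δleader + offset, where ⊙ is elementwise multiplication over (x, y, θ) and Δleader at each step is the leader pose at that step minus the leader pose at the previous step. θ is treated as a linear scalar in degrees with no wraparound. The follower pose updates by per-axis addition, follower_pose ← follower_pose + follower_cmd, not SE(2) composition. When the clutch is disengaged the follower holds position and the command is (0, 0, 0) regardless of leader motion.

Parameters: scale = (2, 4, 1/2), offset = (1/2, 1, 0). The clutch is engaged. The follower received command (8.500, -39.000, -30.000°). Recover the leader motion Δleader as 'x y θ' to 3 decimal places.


axis x: (8.500 − 1/2) / (2) = 4.000
axis y: (-39.000 − 1) / (4) = -10.000
axis θ: (-30.000 − 0) / (1/2) = -60.000

4.000 -10.000 -60.000


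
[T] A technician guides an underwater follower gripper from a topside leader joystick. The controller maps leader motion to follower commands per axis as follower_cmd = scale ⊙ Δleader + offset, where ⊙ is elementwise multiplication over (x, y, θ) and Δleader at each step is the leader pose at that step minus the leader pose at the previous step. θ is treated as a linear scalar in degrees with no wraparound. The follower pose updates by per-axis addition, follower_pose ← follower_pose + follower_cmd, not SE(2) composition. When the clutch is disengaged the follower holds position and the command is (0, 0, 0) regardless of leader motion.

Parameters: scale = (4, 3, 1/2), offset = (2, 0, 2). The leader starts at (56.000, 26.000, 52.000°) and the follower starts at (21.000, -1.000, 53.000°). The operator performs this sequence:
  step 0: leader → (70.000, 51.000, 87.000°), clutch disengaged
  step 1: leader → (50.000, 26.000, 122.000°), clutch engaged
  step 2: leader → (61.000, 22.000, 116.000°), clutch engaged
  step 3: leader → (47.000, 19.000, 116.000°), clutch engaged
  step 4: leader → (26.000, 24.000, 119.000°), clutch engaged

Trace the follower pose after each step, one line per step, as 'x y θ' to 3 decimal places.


step 0: Δleader=(14.000, 25.000, 35.000°), disengaged; cmd=(0,0,0) → follower holds at (21.000, -1.000, 53.000°)
step 1: Δleader=(-20.000, -25.000, 35.000°), engaged; cmd=(-78.000, -75.000, 19.500°) → follower=(-57.000, -76.000, 72.500°)
step 2: Δleader=(11.000, -4.000, -6.000°), engaged; cmd=(46.000, -12.000, -1.000°) → follower=(-11.000, -88.000, 71.500°)
step 3: Δleader=(-14.000, -3.000, 0.000°), engaged; cmd=(-54.000, -9.000, 2.000°) → follower=(-65.000, -97.000, 73.500°)
step 4: Δleader=(-21.000, 5.000, 3.000°), engaged; cmd=(-82.000, 15.000, 3.500°) → follower=(-147.000, -82.000, 77.000°)

21.000 -1.000 53.000
-57.000 -76.000 72.500
-11.000 -88.000 71.500
-65.000 -97.000 73.500
-147.000 -82.000 77.000


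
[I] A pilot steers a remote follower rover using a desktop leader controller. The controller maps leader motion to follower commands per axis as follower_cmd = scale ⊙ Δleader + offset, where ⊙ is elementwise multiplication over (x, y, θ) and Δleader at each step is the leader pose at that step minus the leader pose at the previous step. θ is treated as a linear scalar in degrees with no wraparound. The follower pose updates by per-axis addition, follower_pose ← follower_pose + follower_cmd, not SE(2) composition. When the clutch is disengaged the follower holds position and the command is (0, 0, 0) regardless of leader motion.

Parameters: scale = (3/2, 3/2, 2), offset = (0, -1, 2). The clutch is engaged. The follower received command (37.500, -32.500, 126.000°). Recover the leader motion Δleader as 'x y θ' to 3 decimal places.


25.000 -21.000 62.000

axis x: (37.500 − 0) / (3/2) = 25.000
axis y: (-32.500 − -1) / (3/2) = -21.000
axis θ: (126.000 − 2) / (2) = 62.000


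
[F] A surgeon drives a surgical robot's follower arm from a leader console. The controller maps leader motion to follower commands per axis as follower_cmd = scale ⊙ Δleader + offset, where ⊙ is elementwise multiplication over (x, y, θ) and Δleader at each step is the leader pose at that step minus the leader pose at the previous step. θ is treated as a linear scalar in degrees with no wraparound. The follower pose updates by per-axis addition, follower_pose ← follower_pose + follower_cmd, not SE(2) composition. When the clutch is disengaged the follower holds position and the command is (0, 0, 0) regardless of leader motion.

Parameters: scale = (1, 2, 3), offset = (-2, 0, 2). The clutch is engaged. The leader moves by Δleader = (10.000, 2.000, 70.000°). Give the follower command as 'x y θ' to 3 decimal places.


axis x: 1·10.000 + -2 = 8.000
axis y: 2·2.000 + 0 = 4.000
axis θ: 3·70.000 + 2 = 212.000

8.000 4.000 212.000


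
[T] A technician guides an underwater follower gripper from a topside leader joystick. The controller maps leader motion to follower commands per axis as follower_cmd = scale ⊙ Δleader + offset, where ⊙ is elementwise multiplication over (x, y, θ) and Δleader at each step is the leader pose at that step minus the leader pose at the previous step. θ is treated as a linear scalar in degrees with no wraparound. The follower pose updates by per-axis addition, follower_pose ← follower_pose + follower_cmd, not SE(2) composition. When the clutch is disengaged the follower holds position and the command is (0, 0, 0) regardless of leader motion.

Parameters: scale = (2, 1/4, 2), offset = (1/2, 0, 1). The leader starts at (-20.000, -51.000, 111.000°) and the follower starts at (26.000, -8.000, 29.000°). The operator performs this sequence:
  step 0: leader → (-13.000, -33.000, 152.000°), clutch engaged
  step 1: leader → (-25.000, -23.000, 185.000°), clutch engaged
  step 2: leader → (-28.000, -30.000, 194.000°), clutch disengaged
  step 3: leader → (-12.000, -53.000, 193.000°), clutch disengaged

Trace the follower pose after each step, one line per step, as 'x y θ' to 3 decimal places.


step 0: Δleader=(7.000, 18.000, 41.000°), engaged; cmd=(14.500, 4.500, 83.000°) → follower=(40.500, -3.500, 112.000°)
step 1: Δleader=(-12.000, 10.000, 33.000°), engaged; cmd=(-23.500, 2.500, 67.000°) → follower=(17.000, -1.000, 179.000°)
step 2: Δleader=(-3.000, -7.000, 9.000°), disengaged; cmd=(0,0,0) → follower holds at (17.000, -1.000, 179.000°)
step 3: Δleader=(16.000, -23.000, -1.000°), disengaged; cmd=(0,0,0) → follower holds at (17.000, -1.000, 179.000°)

40.500 -3.500 112.000
17.000 -1.000 179.000
17.000 -1.000 179.000
17.000 -1.000 179.000


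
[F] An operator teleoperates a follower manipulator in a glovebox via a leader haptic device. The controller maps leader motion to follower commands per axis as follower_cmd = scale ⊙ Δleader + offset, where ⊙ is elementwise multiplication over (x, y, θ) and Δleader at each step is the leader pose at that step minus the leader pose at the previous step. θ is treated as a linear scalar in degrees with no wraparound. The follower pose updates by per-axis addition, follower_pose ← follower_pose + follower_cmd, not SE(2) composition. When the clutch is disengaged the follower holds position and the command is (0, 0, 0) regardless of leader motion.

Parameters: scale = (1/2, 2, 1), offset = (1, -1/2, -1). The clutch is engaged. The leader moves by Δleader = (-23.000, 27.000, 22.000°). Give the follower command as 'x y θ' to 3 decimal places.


axis x: 1/2·-23.000 + 1 = -10.500
axis y: 2·27.000 + -1/2 = 53.500
axis θ: 1·22.000 + -1 = 21.000

-10.500 53.500 21.000


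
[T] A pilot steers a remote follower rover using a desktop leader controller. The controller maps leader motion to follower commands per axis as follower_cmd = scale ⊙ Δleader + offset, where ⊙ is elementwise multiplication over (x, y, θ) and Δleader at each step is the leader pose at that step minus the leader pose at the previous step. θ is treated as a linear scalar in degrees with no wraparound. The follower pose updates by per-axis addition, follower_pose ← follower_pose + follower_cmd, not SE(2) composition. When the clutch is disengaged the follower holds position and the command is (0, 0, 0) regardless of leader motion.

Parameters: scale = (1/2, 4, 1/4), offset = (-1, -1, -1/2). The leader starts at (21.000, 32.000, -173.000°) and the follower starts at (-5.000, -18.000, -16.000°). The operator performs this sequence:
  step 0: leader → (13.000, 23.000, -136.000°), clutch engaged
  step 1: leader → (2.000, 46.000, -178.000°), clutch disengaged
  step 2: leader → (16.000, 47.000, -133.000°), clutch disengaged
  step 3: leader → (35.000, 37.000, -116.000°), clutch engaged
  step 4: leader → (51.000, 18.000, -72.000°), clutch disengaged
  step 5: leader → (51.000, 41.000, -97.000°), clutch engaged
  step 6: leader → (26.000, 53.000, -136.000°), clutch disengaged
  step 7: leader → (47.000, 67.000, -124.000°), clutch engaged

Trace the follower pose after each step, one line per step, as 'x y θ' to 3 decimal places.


-10.000 -55.000 -7.250
-10.000 -55.000 -7.250
-10.000 -55.000 -7.250
-1.500 -96.000 -3.500
-1.500 -96.000 -3.500
-2.500 -5.000 -10.250
-2.500 -5.000 -10.250
7.000 50.000 -7.750

step 0: Δleader=(-8.000, -9.000, 37.000°), engaged; cmd=(-5.000, -37.000, 8.750°) → follower=(-10.000, -55.000, -7.250°)
step 1: Δleader=(-11.000, 23.000, -42.000°), disengaged; cmd=(0,0,0) → follower holds at (-10.000, -55.000, -7.250°)
step 2: Δleader=(14.000, 1.000, 45.000°), disengaged; cmd=(0,0,0) → follower holds at (-10.000, -55.000, -7.250°)
step 3: Δleader=(19.000, -10.000, 17.000°), engaged; cmd=(8.500, -41.000, 3.750°) → follower=(-1.500, -96.000, -3.500°)
step 4: Δleader=(16.000, -19.000, 44.000°), disengaged; cmd=(0,0,0) → follower holds at (-1.500, -96.000, -3.500°)
step 5: Δleader=(0.000, 23.000, -25.000°), engaged; cmd=(-1.000, 91.000, -6.750°) → follower=(-2.500, -5.000, -10.250°)
step 6: Δleader=(-25.000, 12.000, -39.000°), disengaged; cmd=(0,0,0) → follower holds at (-2.500, -5.000, -10.250°)
step 7: Δleader=(21.000, 14.000, 12.000°), engaged; cmd=(9.500, 55.000, 2.500°) → follower=(7.000, 50.000, -7.750°)


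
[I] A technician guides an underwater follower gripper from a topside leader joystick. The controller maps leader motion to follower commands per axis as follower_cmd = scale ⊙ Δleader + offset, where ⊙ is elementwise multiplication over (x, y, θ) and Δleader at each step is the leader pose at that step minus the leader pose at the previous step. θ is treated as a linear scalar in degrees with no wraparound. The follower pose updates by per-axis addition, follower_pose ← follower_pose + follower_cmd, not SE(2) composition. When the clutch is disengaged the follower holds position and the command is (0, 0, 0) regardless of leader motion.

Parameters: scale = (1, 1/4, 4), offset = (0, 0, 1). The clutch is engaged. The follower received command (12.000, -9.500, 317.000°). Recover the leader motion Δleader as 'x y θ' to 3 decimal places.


12.000 -38.000 79.000

axis x: (12.000 − 0) / (1) = 12.000
axis y: (-9.500 − 0) / (1/4) = -38.000
axis θ: (317.000 − 1) / (4) = 79.000


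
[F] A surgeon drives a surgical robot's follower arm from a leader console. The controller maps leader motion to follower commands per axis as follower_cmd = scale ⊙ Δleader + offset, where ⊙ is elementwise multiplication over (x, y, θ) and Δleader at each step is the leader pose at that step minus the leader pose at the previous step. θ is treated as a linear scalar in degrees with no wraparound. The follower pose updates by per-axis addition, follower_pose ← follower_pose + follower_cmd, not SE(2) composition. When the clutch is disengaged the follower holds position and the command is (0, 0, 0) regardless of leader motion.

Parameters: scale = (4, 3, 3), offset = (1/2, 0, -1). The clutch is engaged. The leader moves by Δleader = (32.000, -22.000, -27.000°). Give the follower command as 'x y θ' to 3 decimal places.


128.500 -66.000 -82.000

axis x: 4·32.000 + 1/2 = 128.500
axis y: 3·-22.000 + 0 = -66.000
axis θ: 3·-27.000 + -1 = -82.000


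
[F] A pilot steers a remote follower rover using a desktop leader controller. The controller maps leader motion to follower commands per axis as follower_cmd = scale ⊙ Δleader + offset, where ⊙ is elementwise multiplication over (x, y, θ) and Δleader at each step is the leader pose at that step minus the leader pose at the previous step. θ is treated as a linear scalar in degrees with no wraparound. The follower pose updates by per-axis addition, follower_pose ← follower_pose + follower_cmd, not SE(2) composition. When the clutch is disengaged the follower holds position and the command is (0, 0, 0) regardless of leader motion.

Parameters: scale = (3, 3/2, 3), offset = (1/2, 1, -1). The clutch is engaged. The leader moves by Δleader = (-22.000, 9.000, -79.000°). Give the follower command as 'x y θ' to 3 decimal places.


axis x: 3·-22.000 + 1/2 = -65.500
axis y: 3/2·9.000 + 1 = 14.500
axis θ: 3·-79.000 + -1 = -238.000

-65.500 14.500 -238.000


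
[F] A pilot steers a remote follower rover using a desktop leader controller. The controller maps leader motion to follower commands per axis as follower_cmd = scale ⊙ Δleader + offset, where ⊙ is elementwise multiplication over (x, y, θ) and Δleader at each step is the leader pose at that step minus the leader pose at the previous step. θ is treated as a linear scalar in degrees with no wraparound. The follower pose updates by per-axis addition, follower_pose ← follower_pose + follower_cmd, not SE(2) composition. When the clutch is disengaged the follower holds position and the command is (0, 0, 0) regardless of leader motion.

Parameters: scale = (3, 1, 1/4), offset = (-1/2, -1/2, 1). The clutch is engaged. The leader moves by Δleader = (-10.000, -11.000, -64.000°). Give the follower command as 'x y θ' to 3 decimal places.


-30.500 -11.500 -15.000

axis x: 3·-10.000 + -1/2 = -30.500
axis y: 1·-11.000 + -1/2 = -11.500
axis θ: 1/4·-64.000 + 1 = -15.000


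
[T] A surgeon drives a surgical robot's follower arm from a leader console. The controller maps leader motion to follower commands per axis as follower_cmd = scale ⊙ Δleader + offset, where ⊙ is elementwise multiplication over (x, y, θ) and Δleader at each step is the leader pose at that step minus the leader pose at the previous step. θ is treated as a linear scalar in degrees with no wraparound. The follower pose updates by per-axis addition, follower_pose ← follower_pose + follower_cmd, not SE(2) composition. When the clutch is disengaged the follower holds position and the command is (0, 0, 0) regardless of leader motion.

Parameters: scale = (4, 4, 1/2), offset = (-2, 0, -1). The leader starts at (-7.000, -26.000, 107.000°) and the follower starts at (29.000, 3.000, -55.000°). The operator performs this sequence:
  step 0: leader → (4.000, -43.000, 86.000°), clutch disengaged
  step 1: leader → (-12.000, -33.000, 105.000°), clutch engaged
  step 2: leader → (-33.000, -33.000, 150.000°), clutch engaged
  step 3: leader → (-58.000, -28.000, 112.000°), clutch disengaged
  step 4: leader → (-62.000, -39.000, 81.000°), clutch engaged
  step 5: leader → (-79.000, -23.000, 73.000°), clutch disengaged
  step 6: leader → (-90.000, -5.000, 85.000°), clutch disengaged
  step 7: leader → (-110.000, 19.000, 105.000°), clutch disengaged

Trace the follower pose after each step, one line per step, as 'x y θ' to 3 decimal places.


step 0: Δleader=(11.000, -17.000, -21.000°), disengaged; cmd=(0,0,0) → follower holds at (29.000, 3.000, -55.000°)
step 1: Δleader=(-16.000, 10.000, 19.000°), engaged; cmd=(-66.000, 40.000, 8.500°) → follower=(-37.000, 43.000, -46.500°)
step 2: Δleader=(-21.000, 0.000, 45.000°), engaged; cmd=(-86.000, 0.000, 21.500°) → follower=(-123.000, 43.000, -25.000°)
step 3: Δleader=(-25.000, 5.000, -38.000°), disengaged; cmd=(0,0,0) → follower holds at (-123.000, 43.000, -25.000°)
step 4: Δleader=(-4.000, -11.000, -31.000°), engaged; cmd=(-18.000, -44.000, -16.500°) → follower=(-141.000, -1.000, -41.500°)
step 5: Δleader=(-17.000, 16.000, -8.000°), disengaged; cmd=(0,0,0) → follower holds at (-141.000, -1.000, -41.500°)
step 6: Δleader=(-11.000, 18.000, 12.000°), disengaged; cmd=(0,0,0) → follower holds at (-141.000, -1.000, -41.500°)
step 7: Δleader=(-20.000, 24.000, 20.000°), disengaged; cmd=(0,0,0) → follower holds at (-141.000, -1.000, -41.500°)

29.000 3.000 -55.000
-37.000 43.000 -46.500
-123.000 43.000 -25.000
-123.000 43.000 -25.000
-141.000 -1.000 -41.500
-141.000 -1.000 -41.500
-141.000 -1.000 -41.500
-141.000 -1.000 -41.500


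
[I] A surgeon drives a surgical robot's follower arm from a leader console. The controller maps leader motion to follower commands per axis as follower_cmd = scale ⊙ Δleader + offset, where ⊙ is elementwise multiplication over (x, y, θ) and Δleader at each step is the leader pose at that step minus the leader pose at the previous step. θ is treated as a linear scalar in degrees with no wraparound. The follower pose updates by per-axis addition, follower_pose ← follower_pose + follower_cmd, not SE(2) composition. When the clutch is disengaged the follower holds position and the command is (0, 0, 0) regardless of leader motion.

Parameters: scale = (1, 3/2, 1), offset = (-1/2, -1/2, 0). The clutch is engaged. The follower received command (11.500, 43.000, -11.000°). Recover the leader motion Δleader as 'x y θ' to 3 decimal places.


axis x: (11.500 − -1/2) / (1) = 12.000
axis y: (43.000 − -1/2) / (3/2) = 29.000
axis θ: (-11.000 − 0) / (1) = -11.000

12.000 29.000 -11.000


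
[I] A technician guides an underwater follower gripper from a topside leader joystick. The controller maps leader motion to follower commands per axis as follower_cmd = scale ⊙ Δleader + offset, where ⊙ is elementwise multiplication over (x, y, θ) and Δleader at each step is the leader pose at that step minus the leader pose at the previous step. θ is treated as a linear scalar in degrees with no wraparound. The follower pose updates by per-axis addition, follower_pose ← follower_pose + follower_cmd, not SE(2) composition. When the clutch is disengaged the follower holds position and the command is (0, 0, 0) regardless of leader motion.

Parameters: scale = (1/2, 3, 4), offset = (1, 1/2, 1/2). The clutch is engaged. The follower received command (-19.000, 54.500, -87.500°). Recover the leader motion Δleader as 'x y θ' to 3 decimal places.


axis x: (-19.000 − 1) / (1/2) = -40.000
axis y: (54.500 − 1/2) / (3) = 18.000
axis θ: (-87.500 − 1/2) / (4) = -22.000

-40.000 18.000 -22.000
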